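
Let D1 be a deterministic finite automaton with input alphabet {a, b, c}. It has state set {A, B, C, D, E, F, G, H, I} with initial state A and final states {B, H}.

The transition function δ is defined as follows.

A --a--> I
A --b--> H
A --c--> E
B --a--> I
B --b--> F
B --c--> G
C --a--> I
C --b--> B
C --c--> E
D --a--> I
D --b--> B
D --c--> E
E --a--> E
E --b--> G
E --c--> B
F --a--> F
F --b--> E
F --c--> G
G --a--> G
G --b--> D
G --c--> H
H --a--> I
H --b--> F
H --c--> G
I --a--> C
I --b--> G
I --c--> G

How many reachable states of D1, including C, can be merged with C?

3

All states are reachable from the start state.
P0 = {B,H} | {A,C,D,E,F,G,I}.
On input b, block {A,C,D,E,F,G,I} splits into {E,F,G,I} and {A,C,D}.
On input a, block {E,F,G,I} splits into {E,F,G} and {I}.
Split {E,F,G} by δ(·,b) → {E,F} and {G}.
Split {E,F} by δ(·,b) → {E} and {F}.
The partition is now stable with 6 blocks: {B,H} | {E} | {A,C,D} | {I} | {G} | {F}.
The equivalence class containing C is {A,C,D}, of size 3.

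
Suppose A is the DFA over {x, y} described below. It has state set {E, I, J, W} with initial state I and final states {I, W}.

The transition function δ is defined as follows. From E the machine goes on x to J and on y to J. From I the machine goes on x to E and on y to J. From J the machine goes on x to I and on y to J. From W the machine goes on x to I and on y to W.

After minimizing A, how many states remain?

States {W} cannot be reached from the start state, so discard them.
Start with accepting vs non-accepting: {I} | {E,J}.
Refine {E,J} on symbol x: members go to different blocks, giving {E} and {J}.
No further refinement is possible. Final partition (3 blocks): {I} | {E} | {J}.

3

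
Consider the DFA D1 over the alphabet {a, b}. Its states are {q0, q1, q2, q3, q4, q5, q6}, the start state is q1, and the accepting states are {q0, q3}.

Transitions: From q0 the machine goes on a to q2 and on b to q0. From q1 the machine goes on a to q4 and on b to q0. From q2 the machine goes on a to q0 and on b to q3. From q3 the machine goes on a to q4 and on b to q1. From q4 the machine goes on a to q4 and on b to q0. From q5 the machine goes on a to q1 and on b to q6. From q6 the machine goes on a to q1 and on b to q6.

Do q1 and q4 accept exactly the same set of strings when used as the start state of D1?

Yes

Reachable states from the start: {q0,q1,q2,q3,q4}. Unreachable: {q5,q6} — drop them.
Start with accepting vs non-accepting: {q0,q3} | {q1,q2,q4}.
Refine {q0,q3} on symbol b: members go to different blocks, giving {q0} and {q3}.
Refine {q1,q2,q4} on symbol a: members go to different blocks, giving {q1,q4} and {q2}.
Stable partition: {q0} | {q1,q4} | {q3} | {q2} — 4 equivalence classes.
q1 and q4 lie in the same block of the stable partition, so they are equivalent — no string distinguishes them.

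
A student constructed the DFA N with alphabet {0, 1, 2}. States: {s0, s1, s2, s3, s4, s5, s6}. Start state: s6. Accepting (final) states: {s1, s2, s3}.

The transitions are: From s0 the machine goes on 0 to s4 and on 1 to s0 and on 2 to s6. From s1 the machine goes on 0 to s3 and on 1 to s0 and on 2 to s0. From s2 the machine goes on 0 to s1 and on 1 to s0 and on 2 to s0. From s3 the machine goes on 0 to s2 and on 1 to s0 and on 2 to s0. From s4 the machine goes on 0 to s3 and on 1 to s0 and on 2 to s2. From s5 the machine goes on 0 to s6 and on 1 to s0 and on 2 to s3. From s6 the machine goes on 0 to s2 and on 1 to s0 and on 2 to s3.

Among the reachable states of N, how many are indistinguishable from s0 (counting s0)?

States {s5} cannot be reached from the start state, so discard them.
Start with accepting vs non-accepting: {s1,s2,s3} | {s0,s4,s6}.
Split {s0,s4,s6} by δ(·,0) → {s4,s6} and {s0}.
No further refinement is possible. Final partition (3 blocks): {s1,s2,s3} | {s4,s6} | {s0}.
The equivalence class containing s0 is {s0}, of size 1.

1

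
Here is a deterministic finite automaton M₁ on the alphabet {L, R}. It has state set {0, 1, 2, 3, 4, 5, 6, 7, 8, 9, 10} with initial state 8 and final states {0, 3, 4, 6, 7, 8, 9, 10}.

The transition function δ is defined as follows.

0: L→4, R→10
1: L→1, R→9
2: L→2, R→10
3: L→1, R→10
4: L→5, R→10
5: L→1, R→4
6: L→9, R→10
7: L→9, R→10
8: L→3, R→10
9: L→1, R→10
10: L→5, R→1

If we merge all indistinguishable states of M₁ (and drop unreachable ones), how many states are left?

4

States {0,2,6,7} cannot be reached from the start state, so discard them.
Initial partition by acceptance: {3,4,8,9,10} | {1,5}.
Split {3,4,8,9,10} by δ(·,L) → {3,4,9,10} and {8}.
On input R, block {3,4,9,10} splits into {3,4,9} and {10}.
Stable partition: {3,4,9} | {1,5} | {8} | {10} — 4 equivalence classes.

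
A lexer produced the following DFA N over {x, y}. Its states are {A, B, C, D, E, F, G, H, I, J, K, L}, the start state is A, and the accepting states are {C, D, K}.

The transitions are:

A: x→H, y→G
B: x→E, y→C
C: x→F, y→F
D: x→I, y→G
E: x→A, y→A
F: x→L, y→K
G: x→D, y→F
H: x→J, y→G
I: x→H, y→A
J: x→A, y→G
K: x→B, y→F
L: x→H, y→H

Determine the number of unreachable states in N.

0

Every one of the 12 states is reachable from A.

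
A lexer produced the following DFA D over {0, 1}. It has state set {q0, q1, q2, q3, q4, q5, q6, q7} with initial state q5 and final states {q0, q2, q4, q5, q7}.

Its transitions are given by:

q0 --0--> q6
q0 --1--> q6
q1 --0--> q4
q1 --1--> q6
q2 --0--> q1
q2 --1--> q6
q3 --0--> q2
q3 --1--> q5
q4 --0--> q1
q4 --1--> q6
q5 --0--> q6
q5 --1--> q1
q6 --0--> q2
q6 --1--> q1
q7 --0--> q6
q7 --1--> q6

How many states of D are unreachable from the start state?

Starting at q5 and following transitions, the reachable set is {q1, q2, q4, q5, q6}. That leaves q0, q3, q7 unreachable — 3 in total.

3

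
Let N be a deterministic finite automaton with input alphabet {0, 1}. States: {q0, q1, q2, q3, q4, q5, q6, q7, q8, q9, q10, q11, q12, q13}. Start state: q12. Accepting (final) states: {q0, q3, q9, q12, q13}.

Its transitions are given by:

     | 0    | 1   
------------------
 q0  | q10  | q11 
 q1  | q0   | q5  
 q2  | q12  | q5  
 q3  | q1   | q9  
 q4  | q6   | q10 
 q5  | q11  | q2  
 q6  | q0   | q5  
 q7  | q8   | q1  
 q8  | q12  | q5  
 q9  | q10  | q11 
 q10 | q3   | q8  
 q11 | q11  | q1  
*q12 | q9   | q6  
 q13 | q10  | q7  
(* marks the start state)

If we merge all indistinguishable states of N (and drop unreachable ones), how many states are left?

8

States {q4,q7,q13} cannot be reached from the start state, so discard them.
P0 = {q0,q3,q9,q12} | {q1,q2,q5,q6,q8,q10,q11}.
Refine {q0,q3,q9,q12} on symbol 0: members go to different blocks, giving {q0,q3,q9} and {q12}.
Refine {q0,q3,q9} on symbol 1: members go to different blocks, giving {q0,q9} and {q3}.
Split {q1,q2,q5,q6,q8,q10,q11} by δ(·,0) → {q1,q6} and {q2,q8} and {q5,q11} and {q10}.
On input 1, block {q5,q11} splits into {q5} and {q11}.
Stable partition: {q0,q9} | {q1,q6} | {q12} | {q3} | {q2,q8} | {q5} | {q10} | {q11} — 8 equivalence classes.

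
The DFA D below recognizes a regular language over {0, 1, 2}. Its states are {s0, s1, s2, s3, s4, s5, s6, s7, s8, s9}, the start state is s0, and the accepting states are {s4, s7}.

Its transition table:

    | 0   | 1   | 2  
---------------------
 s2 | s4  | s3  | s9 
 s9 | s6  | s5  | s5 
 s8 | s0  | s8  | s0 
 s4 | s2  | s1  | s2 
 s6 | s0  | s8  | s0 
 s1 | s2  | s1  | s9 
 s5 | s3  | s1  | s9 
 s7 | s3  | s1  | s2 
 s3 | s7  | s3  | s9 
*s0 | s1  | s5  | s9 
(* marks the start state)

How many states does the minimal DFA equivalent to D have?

Every state is reachable, so we keep all 10.
P0 = {s4,s7} | {s0,s1,s2,s3,s5,s6,s8,s9}.
On input 0, block {s0,s1,s2,s3,s5,s6,s8,s9} splits into {s0,s1,s5,s6,s8,s9} and {s2,s3}.
Refine {s0,s1,s5,s6,s8,s9} on symbol 0: members go to different blocks, giving {s0,s6,s8,s9} and {s1,s5}.
Refine {s0,s6,s8,s9} on symbol 0: members go to different blocks, giving {s6,s8,s9} and {s0}.
Split {s6,s8,s9} by δ(·,0) → {s6,s8} and {s9}.
No further refinement is possible. Final partition (6 blocks): {s4,s7} | {s6,s8} | {s2,s3} | {s1,s5} | {s0} | {s9}.

6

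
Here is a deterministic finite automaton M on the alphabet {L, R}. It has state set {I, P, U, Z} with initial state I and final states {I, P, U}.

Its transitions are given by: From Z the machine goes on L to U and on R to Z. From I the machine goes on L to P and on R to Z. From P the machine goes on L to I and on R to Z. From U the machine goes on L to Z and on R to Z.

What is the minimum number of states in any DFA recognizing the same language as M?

3

All states are reachable from the start state.
Initial partition by acceptance: {I,P,U} | {Z}.
Split {I,P,U} by δ(·,L) → {I,P} and {U}.
Stable partition: {I,P} | {Z} | {U} — 3 equivalence classes.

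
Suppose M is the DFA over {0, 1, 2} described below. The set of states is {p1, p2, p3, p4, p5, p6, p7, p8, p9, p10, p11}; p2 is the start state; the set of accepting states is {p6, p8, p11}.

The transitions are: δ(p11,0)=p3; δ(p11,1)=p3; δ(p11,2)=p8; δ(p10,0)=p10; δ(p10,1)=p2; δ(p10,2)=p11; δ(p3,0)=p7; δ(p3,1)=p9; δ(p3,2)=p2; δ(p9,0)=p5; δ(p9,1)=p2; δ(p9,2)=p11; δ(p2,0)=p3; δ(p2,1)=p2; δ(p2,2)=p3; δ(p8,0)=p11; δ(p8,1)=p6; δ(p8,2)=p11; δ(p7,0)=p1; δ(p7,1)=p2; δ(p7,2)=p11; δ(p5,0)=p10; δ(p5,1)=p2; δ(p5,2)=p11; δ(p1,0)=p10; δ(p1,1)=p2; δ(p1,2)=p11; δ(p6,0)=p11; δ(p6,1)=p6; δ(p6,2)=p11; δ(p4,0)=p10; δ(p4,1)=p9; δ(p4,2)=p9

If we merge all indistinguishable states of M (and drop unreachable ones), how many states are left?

First remove the unreachable states {p4}; 10 states remain.
Initial partition by acceptance: {p6,p8,p11} | {p1,p2,p3,p5,p7,p9,p10}.
Refine {p6,p8,p11} on symbol 0: members go to different blocks, giving {p6,p8} and {p11}.
On input 2, block {p1,p2,p3,p5,p7,p9,p10} splits into {p1,p5,p7,p9,p10} and {p2,p3}.
Refine {p2,p3} on symbol 0: members go to different blocks, giving {p2} and {p3}.
The partition is now stable with 5 blocks: {p6,p8} | {p1,p5,p7,p9,p10} | {p11} | {p2} | {p3}.

5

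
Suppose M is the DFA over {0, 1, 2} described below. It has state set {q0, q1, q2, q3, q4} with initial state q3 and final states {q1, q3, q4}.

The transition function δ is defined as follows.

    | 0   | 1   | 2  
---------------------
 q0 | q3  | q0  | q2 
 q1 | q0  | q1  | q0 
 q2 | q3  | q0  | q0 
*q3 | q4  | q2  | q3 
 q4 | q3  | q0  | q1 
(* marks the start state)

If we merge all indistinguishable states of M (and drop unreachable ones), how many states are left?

Initial partition by acceptance: {q1,q3,q4} | {q0,q2}.
Split {q1,q3,q4} by δ(·,0) → {q3,q4} and {q1}.
On input 2, block {q3,q4} splits into {q3} and {q4}.
No further refinement is possible. Final partition (4 blocks): {q3} | {q0,q2} | {q1} | {q4}.

4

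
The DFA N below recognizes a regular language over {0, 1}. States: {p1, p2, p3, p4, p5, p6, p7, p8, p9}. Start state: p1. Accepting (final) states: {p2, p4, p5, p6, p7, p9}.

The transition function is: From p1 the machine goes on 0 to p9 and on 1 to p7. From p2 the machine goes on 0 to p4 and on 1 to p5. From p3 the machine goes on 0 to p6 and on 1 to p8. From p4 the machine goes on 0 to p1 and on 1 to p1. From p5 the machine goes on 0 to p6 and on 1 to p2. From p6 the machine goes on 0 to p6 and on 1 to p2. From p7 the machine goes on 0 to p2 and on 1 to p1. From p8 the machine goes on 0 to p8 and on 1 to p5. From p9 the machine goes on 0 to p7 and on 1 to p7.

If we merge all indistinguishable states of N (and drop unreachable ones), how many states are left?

6

Reachable states from the start: {p1,p2,p4,p5,p6,p7,p9}. Unreachable: {p3,p8} — drop them.
Initial partition by acceptance: {p2,p4,p5,p6,p7,p9} | {p1}.
On input 0, block {p2,p4,p5,p6,p7,p9} splits into {p2,p5,p6,p7,p9} and {p4}.
Refine {p2,p5,p6,p7,p9} on symbol 0: members go to different blocks, giving {p5,p6,p7,p9} and {p2}.
Split {p5,p6,p7,p9} by δ(·,0) → {p5,p6,p9} and {p7}.
Split {p5,p6,p9} by δ(·,0) → {p5,p6} and {p9}.
The partition is now stable with 6 blocks: {p5,p6} | {p1} | {p4} | {p2} | {p7} | {p9}.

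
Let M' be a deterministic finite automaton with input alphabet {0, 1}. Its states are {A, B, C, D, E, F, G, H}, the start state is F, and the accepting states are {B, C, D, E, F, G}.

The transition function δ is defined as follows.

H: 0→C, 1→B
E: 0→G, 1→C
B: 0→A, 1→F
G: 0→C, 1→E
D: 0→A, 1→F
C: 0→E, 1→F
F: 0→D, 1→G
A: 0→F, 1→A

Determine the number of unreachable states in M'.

BFS from F reaches {A, C, D, E, F, G}; the 2 state(s) B, H are never visited.

2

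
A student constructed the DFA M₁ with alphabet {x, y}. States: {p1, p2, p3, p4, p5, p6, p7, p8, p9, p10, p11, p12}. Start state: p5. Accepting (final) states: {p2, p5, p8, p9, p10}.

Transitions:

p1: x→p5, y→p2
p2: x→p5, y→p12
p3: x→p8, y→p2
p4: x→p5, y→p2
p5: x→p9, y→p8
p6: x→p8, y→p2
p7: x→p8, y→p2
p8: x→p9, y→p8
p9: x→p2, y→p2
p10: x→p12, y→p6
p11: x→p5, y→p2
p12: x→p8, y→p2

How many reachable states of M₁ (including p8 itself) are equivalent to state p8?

2

Reachable states from the start: {p2,p5,p8,p9,p12}. Unreachable: {p1,p3,p4,p6,p7,p10,p11} — drop them.
Initial partition by acceptance: {p2,p5,p8,p9} | {p12}.
Split {p2,p5,p8,p9} by δ(·,y) → {p5,p8,p9} and {p2}.
Refine {p5,p8,p9} on symbol x: members go to different blocks, giving {p5,p8} and {p9}.
Stable partition: {p5,p8} | {p12} | {p2} | {p9} — 4 equivalence classes.
State p8 belongs to the block {p5,p8}, which has 2 states.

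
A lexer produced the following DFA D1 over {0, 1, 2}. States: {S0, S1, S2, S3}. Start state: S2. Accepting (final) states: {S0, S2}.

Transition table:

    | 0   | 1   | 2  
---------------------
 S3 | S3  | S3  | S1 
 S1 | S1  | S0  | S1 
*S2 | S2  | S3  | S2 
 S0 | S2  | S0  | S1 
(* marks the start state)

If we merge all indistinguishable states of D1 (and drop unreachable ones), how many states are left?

All states are reachable from the start state.
Initial partition by acceptance: {S0,S2} | {S1,S3}.
On input 1, block {S0,S2} splits into {S0} and {S2}.
Split {S1,S3} by δ(·,1) → {S1} and {S3}.
The partition is now stable with 4 blocks: {S0} | {S1} | {S2} | {S3}.

4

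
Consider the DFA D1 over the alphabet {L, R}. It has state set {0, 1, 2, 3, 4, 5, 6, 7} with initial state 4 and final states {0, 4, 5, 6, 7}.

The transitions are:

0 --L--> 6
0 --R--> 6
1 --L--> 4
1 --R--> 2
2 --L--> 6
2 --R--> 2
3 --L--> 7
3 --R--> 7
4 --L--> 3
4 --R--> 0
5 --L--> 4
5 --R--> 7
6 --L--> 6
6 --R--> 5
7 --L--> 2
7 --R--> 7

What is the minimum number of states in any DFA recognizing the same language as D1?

7

Reachable states from the start: {0,2,3,4,5,6,7}. Unreachable: {1} — drop them.
Start with accepting vs non-accepting: {0,4,5,6,7} | {2,3}.
Split {0,4,5,6,7} by δ(·,L) → {0,5,6} and {4,7}.
Refine {0,5,6} on symbol L: members go to different blocks, giving {0,6} and {5}.
On input R, block {0,6} splits into {0} and {6}.
Split {2,3} by δ(·,L) → {2} and {3}.
Split {4,7} by δ(·,L) → {4} and {7}.
The partition is now stable with 7 blocks: {0} | {2} | {4} | {5} | {6} | {3} | {7}.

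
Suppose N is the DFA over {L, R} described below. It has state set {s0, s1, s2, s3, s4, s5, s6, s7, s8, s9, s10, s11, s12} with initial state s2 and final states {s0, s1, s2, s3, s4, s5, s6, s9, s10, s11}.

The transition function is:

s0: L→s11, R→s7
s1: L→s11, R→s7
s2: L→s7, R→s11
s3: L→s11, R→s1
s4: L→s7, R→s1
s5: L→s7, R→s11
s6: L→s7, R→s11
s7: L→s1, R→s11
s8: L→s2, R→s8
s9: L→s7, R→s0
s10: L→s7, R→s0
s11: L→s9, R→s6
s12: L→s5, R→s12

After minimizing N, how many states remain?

First remove the unreachable states {s3,s4,s5,s8,s10,s12}; 7 states remain.
Initial partition by acceptance: {s0,s1,s2,s6,s9,s11} | {s7}.
Refine {s0,s1,s2,s6,s9,s11} on symbol L: members go to different blocks, giving {s0,s1,s11} and {s2,s6,s9}.
Split {s0,s1,s11} by δ(·,L) → {s0,s1} and {s11}.
Split {s2,s6,s9} by δ(·,R) → {s2,s6} and {s9}.
No further refinement is possible. Final partition (5 blocks): {s0,s1} | {s7} | {s2,s6} | {s11} | {s9}.

5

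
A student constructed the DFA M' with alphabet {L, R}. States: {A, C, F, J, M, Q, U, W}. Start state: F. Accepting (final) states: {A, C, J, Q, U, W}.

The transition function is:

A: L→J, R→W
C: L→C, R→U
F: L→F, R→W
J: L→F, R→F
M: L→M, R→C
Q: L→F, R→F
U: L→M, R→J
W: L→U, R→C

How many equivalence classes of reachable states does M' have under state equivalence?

Reachable states from the start: {C,F,J,M,U,W}. Unreachable: {A,Q} — drop them.
Initial partition by acceptance: {C,J,U,W} | {F,M}.
Refine {C,J,U,W} on symbol L: members go to different blocks, giving {C,W} and {J,U}.
On input L, block {C,W} splits into {W} and {C}.
Refine {F,M} on symbol R: members go to different blocks, giving {F} and {M}.
On input L, block {J,U} splits into {J} and {U}.
No further refinement is possible. Final partition (6 blocks): {W} | {F} | {J} | {C} | {M} | {U}.

6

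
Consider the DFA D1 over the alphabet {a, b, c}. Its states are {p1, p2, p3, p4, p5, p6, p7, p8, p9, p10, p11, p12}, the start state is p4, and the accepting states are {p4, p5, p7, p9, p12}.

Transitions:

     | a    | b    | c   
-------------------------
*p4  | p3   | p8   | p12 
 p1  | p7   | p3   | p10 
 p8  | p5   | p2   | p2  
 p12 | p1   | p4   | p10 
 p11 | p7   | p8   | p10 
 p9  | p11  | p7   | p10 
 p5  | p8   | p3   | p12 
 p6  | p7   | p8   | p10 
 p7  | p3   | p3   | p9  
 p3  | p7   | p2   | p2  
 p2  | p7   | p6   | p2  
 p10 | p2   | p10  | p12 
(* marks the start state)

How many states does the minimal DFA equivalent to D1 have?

Every state is reachable, so we keep all 12.
P0 = {p4,p5,p7,p9,p12} | {p1,p2,p3,p6,p8,p10,p11}.
Split {p4,p5,p7,p9,p12} by δ(·,b) → {p4,p5,p7} and {p9,p12}.
Refine {p1,p2,p3,p6,p8,p10,p11} on symbol a: members go to different blocks, giving {p1,p2,p3,p6,p8,p11} and {p10}.
On input c, block {p1,p2,p3,p6,p8,p11} splits into {p1,p6,p11} and {p2,p3,p8}.
On input b, block {p2,p3,p8} splits into {p3,p8} and {p2}.
No further refinement is possible. Final partition (6 blocks): {p4,p5,p7} | {p1,p6,p11} | {p9,p12} | {p10} | {p3,p8} | {p2}.

6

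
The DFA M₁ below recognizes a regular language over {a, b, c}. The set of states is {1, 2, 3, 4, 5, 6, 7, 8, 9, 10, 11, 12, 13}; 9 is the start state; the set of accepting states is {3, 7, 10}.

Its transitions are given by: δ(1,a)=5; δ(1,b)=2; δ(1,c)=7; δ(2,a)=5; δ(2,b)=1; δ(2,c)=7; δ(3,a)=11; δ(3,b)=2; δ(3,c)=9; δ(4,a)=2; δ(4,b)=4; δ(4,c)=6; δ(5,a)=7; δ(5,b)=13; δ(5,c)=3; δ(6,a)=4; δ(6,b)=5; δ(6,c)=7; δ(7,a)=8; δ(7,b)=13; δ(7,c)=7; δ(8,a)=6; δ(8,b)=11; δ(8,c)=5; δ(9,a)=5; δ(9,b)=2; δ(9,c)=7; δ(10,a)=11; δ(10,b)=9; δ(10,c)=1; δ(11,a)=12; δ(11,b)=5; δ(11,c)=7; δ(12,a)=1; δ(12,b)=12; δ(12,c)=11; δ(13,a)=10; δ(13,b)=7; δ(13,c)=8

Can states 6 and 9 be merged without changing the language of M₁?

No

All states are reachable from the start state.
P0 = {3,7,10} | {1,2,4,5,6,8,9,11,12,13}.
Refine {3,7,10} on symbol c: members go to different blocks, giving {3,10} and {7}.
On input a, block {1,2,4,5,6,8,9,11,12,13} splits into {1,2,4,6,8,9,11,12} and {5} and {13}.
Refine {1,2,4,6,8,9,11,12} on symbol a: members go to different blocks, giving {4,6,8,11,12} and {1,2,9}.
Refine {4,6,8,11,12} on symbol a: members go to different blocks, giving {6,8,11} and {4,12}.
On input a, block {6,8,11} splits into {6,11} and {8}.
Stable partition: {3,10} | {6,11} | {7} | {5} | {13} | {1,2,9} | {4,12} | {8} — 8 equivalence classes.
6 and 9 end up in different blocks, so they are distinguishable. For instance, the string 'aa' is accepted from only 9.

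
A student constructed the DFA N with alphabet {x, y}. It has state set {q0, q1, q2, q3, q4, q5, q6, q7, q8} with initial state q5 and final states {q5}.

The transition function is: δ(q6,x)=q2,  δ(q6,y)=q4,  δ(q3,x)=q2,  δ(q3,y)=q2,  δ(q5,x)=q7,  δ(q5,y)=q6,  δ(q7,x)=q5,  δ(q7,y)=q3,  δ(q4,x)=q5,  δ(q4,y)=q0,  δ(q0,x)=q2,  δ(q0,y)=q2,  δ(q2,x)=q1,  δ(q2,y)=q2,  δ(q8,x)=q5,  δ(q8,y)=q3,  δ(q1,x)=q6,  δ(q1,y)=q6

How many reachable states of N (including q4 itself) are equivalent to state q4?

2

Reachable states from the start: {q0,q1,q2,q3,q4,q5,q6,q7}. Unreachable: {q8} — drop them.
P0 = {q5} | {q0,q1,q2,q3,q4,q6,q7}.
Refine {q0,q1,q2,q3,q4,q6,q7} on symbol x: members go to different blocks, giving {q0,q1,q2,q3,q6} and {q4,q7}.
On input y, block {q0,q1,q2,q3,q6} splits into {q0,q1,q2,q3} and {q6}.
Split {q0,q1,q2,q3} by δ(·,x) → {q0,q2,q3} and {q1}.
Split {q0,q2,q3} by δ(·,x) → {q0,q3} and {q2}.
No further refinement is possible. Final partition (6 blocks): {q5} | {q0,q3} | {q4,q7} | {q6} | {q1} | {q2}.
State q4 belongs to the block {q4,q7}, which has 2 states.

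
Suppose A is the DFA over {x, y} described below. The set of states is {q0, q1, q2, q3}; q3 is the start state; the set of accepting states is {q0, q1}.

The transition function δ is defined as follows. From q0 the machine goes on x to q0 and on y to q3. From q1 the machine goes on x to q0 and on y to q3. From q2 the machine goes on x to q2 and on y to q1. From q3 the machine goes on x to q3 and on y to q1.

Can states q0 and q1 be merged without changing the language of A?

Reachable states from the start: {q0,q1,q3}. Unreachable: {q2} — drop them.
Start with accepting vs non-accepting: {q0,q1} | {q3}.
No further refinement is possible. Final partition (2 blocks): {q0,q1} | {q3}.
q0 and q1 lie in the same block of the stable partition, so they are equivalent — no string distinguishes them.

Yes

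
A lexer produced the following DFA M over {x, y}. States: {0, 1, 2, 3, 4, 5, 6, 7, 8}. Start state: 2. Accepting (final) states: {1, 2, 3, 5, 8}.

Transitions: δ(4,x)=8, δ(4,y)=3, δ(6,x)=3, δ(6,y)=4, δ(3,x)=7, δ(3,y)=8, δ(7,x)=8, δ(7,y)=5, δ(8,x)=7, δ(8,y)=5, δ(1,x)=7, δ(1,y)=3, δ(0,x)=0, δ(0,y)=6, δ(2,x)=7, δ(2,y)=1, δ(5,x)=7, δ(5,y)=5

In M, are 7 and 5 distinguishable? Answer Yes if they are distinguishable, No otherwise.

First remove the unreachable states {0,4,6}; 6 states remain.
Initial partition by acceptance: {1,2,3,5,8} | {7}.
The partition is now stable with 2 blocks: {1,2,3,5,8} | {7}.
7 and 5 end up in different blocks, so they are distinguishable. For instance, the string 'ε' is accepted from only 5.

Yes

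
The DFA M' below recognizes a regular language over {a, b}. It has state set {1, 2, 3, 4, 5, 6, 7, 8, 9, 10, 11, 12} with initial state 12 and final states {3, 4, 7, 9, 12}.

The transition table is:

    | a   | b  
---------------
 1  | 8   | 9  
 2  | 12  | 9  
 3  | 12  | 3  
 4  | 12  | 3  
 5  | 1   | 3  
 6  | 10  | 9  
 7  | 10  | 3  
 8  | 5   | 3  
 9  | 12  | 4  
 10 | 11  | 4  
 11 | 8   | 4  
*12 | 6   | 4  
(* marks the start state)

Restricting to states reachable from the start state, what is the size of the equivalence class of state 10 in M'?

States {2,7} cannot be reached from the start state, so discard them.
Start with accepting vs non-accepting: {3,4,9,12} | {1,5,6,8,10,11}.
Split {3,4,9,12} by δ(·,a) → {3,4,9} and {12}.
No further refinement is possible. Final partition (3 blocks): {3,4,9} | {1,5,6,8,10,11} | {12}.
The equivalence class containing 10 is {1,5,6,8,10,11}, of size 6.

6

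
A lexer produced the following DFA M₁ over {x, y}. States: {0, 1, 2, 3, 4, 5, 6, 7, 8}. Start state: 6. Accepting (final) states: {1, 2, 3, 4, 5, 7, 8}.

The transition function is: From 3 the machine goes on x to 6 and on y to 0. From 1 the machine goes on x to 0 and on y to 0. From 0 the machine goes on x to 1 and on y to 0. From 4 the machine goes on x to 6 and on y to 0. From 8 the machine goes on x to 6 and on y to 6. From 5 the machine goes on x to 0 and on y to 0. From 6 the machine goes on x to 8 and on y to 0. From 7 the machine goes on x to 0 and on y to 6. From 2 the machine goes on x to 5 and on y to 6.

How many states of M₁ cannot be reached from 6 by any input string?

5

Starting at 6 and following transitions, the reachable set is {0, 1, 6, 8}. That leaves 2, 3, 4, 5, 7 unreachable — 5 in total.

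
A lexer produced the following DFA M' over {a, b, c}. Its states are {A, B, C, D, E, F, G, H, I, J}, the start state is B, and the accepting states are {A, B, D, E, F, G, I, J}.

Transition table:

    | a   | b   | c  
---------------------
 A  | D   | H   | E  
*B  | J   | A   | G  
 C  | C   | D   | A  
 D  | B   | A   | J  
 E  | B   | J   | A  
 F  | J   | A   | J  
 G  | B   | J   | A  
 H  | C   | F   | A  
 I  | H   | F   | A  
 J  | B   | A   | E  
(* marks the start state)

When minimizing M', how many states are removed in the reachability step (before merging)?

BFS from B reaches {A, B, C, D, E, F, G, H, J}; the 1 state(s) I are never visited.

1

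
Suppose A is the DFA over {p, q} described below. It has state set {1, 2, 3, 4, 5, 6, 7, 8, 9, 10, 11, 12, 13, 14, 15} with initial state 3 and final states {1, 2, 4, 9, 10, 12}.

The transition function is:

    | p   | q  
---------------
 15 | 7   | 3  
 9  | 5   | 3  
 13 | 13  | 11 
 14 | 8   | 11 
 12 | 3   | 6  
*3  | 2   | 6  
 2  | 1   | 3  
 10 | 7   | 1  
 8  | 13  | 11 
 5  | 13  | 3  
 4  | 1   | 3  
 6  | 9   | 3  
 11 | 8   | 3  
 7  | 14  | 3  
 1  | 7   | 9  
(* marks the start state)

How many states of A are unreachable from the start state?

4

No path from 3 leads to 4, 10, 12, 15; the other 11 states are all reachable.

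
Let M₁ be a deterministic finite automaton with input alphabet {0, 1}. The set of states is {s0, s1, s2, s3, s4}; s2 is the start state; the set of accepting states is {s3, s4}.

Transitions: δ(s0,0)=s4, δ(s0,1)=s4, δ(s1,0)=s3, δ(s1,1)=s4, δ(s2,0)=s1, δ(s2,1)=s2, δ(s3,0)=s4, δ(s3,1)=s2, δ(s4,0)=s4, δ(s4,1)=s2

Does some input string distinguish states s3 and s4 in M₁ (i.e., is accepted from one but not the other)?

No

First remove the unreachable states {s0}; 4 states remain.
Start with accepting vs non-accepting: {s3,s4} | {s1,s2}.
Refine {s1,s2} on symbol 0: members go to different blocks, giving {s1} and {s2}.
No further refinement is possible. Final partition (3 blocks): {s3,s4} | {s1} | {s2}.
s3 and s4 lie in the same block of the stable partition, so they are equivalent — no string distinguishes them.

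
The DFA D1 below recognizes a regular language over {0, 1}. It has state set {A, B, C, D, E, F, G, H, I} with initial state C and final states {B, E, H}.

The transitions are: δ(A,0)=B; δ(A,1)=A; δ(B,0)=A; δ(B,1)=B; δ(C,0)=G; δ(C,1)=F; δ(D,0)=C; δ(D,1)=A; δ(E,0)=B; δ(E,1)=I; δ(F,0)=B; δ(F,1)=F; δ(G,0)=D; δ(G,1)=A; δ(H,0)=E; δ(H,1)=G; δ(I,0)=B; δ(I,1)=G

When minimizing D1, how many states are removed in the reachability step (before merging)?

Starting at C and following transitions, the reachable set is {A, B, C, D, F, G}. That leaves E, H, I unreachable — 3 in total.

3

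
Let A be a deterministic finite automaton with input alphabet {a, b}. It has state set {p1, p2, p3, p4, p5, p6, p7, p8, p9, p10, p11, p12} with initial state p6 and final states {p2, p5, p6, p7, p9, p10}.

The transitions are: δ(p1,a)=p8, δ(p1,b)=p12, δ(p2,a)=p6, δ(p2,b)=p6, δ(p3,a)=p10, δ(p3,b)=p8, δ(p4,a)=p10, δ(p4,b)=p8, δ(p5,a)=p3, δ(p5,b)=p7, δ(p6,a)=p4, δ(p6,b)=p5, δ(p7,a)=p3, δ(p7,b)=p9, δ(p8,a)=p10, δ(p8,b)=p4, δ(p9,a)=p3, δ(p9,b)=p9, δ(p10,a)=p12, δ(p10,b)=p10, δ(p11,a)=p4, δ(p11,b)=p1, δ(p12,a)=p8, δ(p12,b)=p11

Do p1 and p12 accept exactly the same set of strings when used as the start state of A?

First remove the unreachable states {p2}; 11 states remain.
P0 = {p5,p6,p7,p9,p10} | {p1,p3,p4,p8,p11,p12}.
Refine {p1,p3,p4,p8,p11,p12} on symbol a: members go to different blocks, giving {p1,p11,p12} and {p3,p4,p8}.
Split {p5,p6,p7,p9,p10} by δ(·,a) → {p5,p6,p7,p9} and {p10}.
Stable partition: {p5,p6,p7,p9} | {p1,p11,p12} | {p3,p4,p8} | {p10} — 4 equivalence classes.
p1 and p12 lie in the same block of the stable partition, so they are equivalent — no string distinguishes them.

Yes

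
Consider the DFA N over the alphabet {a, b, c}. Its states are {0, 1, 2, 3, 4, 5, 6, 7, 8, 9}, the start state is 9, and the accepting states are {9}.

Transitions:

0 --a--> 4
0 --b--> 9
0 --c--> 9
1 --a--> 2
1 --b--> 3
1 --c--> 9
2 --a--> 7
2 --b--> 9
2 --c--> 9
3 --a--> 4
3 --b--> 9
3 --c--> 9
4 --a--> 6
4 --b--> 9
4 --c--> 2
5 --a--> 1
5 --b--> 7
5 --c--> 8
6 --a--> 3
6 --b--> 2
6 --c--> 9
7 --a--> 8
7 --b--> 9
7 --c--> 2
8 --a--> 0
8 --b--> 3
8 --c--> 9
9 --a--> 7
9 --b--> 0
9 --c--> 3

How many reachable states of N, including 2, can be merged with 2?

First remove the unreachable states {1,5}; 8 states remain.
P0 = {9} | {0,2,3,4,6,7,8}.
Refine {0,2,3,4,6,7,8} on symbol b: members go to different blocks, giving {0,2,3,4,7} and {6,8}.
Split {0,2,3,4,7} by δ(·,a) → {0,2,3} and {4,7}.
Stable partition: {9} | {0,2,3} | {6,8} | {4,7} — 4 equivalence classes.
The equivalence class containing 2 is {0,2,3}, of size 3.

3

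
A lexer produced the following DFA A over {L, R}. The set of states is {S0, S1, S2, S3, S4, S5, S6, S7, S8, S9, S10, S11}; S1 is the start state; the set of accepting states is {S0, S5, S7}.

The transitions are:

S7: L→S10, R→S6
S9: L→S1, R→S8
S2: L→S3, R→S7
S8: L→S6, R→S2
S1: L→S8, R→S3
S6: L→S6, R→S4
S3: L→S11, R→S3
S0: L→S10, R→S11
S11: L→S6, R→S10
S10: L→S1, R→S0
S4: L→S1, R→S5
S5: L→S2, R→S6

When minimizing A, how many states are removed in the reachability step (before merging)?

1

Starting at S1 and following transitions, the reachable set is {S0, S1, S2, S3, S4, S5, S6, S7, S8, S10, S11}. That leaves S9 unreachable — 1 in total.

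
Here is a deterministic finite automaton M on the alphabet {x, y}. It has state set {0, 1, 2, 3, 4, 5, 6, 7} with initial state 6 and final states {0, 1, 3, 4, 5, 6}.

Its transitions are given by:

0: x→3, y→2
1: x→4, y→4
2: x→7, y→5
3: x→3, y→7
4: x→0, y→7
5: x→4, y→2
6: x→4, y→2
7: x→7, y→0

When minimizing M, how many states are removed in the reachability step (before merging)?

1

Starting at 6 and following transitions, the reachable set is {0, 2, 3, 4, 5, 6, 7}. That leaves 1 unreachable — 1 in total.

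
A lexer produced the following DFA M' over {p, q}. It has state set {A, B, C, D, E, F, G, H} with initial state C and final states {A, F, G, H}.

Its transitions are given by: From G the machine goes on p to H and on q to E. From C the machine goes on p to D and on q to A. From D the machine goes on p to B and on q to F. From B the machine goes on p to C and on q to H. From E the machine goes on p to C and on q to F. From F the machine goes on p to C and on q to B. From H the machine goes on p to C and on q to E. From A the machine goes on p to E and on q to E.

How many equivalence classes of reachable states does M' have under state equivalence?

States {G} cannot be reached from the start state, so discard them.
Initial partition by acceptance: {A,F,H} | {B,C,D,E}.
Stable partition: {A,F,H} | {B,C,D,E} — 2 equivalence classes.

2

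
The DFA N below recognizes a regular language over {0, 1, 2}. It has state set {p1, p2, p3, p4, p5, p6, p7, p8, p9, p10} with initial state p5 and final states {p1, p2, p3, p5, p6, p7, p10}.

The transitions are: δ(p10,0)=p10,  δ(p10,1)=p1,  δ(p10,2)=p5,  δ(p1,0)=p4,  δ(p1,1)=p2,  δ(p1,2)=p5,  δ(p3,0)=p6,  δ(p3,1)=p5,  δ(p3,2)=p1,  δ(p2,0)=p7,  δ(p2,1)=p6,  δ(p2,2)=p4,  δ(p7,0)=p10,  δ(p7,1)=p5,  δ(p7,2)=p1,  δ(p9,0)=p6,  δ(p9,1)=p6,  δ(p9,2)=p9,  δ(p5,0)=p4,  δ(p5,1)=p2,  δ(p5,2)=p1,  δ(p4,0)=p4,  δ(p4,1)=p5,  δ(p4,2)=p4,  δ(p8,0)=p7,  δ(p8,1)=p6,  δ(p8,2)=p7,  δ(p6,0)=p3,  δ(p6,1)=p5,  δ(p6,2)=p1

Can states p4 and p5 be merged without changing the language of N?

States {p8,p9} cannot be reached from the start state, so discard them.
Initial partition by acceptance: {p1,p2,p3,p5,p6,p7,p10} | {p4}.
On input 0, block {p1,p2,p3,p5,p6,p7,p10} splits into {p2,p3,p6,p7,p10} and {p1,p5}.
On input 1, block {p2,p3,p6,p7,p10} splits into {p3,p6,p7,p10} and {p2}.
Stable partition: {p3,p6,p7,p10} | {p4} | {p1,p5} | {p2} — 4 equivalence classes.
p4 and p5 end up in different blocks, so they are distinguishable. For instance, the string 'ε' is accepted from only p5.

No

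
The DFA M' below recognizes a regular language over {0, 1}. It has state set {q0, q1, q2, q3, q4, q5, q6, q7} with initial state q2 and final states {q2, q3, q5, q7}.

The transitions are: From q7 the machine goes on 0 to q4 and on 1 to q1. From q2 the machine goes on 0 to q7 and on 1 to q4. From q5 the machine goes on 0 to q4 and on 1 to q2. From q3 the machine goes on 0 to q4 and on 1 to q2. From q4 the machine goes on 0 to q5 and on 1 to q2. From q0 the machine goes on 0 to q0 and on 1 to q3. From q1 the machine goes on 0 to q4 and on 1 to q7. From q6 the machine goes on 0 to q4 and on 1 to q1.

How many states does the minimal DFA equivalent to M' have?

5

States {q0,q3,q6} cannot be reached from the start state, so discard them.
Start with accepting vs non-accepting: {q2,q5,q7} | {q1,q4}.
Split {q2,q5,q7} by δ(·,0) → {q5,q7} and {q2}.
Split {q5,q7} by δ(·,1) → {q5} and {q7}.
On input 0, block {q1,q4} splits into {q1} and {q4}.
Stable partition: {q5} | {q1} | {q2} | {q7} | {q4} — 5 equivalence classes.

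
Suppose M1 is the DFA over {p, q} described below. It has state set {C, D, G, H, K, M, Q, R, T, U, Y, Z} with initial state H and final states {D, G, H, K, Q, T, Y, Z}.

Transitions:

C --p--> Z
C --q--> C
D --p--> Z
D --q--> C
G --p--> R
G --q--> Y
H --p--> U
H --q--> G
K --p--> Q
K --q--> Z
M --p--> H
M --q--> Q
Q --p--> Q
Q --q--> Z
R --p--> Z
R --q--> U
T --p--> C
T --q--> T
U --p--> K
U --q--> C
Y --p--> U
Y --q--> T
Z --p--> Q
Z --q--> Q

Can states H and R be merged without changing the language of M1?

First remove the unreachable states {D,M}; 10 states remain.
Start with accepting vs non-accepting: {G,H,K,Q,T,Y,Z} | {C,R,U}.
On input p, block {G,H,K,Q,T,Y,Z} splits into {G,H,T,Y} and {K,Q,Z}.
Stable partition: {G,H,T,Y} | {C,R,U} | {K,Q,Z} — 3 equivalence classes.
H and R end up in different blocks, so they are distinguishable. For instance, the string 'ε' is accepted from only H.

No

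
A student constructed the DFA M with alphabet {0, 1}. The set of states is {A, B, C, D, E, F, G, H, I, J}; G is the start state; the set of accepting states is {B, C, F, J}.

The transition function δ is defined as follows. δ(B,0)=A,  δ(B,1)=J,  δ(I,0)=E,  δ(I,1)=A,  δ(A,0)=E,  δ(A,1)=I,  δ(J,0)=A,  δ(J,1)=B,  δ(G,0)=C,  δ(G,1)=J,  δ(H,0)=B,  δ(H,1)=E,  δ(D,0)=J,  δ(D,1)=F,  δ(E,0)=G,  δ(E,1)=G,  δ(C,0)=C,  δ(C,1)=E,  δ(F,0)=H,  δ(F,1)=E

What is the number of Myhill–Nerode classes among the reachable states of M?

Reachable states from the start: {A,B,C,E,G,I,J}. Unreachable: {D,F,H} — drop them.
Initial partition by acceptance: {B,C,J} | {A,E,G,I}.
Refine {B,C,J} on symbol 0: members go to different blocks, giving {B,J} and {C}.
On input 0, block {A,E,G,I} splits into {A,E,I} and {G}.
Split {A,E,I} by δ(·,0) → {A,I} and {E}.
Stable partition: {B,J} | {A,I} | {C} | {G} | {E} — 5 equivalence classes.

5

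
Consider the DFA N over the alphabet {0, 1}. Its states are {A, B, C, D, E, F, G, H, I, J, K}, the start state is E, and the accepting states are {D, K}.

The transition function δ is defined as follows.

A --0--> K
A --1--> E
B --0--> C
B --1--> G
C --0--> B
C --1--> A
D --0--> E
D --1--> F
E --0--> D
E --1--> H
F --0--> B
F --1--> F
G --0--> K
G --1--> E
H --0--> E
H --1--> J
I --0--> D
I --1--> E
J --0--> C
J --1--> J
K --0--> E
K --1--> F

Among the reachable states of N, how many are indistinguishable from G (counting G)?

Reachable states from the start: {A,B,C,D,E,F,G,H,J,K}. Unreachable: {I} — drop them.
P0 = {D,K} | {A,B,C,E,F,G,H,J}.
On input 0, block {A,B,C,E,F,G,H,J} splits into {B,C,F,H,J} and {A,E,G}.
Split {B,C,F,H,J} by δ(·,0) → {B,C,F,J} and {H}.
Split {B,C,F,J} by δ(·,1) → {B,C} and {F,J}.
On input 1, block {A,E,G} splits into {A,G} and {E}.
No further refinement is possible. Final partition (6 blocks): {D,K} | {B,C} | {A,G} | {H} | {F,J} | {E}.
State G belongs to the block {A,G}, which has 2 states.

2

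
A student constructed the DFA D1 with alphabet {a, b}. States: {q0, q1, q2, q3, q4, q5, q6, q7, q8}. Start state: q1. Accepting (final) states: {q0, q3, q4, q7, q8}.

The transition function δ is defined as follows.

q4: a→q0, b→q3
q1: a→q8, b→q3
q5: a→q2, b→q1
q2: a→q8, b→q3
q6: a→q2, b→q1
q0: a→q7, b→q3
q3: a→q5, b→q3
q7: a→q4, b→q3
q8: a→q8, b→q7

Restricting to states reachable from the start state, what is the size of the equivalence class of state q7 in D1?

Reachable states from the start: {q0,q1,q2,q3,q4,q5,q7,q8}. Unreachable: {q6} — drop them.
Initial partition by acceptance: {q0,q3,q4,q7,q8} | {q1,q2,q5}.
On input a, block {q0,q3,q4,q7,q8} splits into {q0,q4,q7,q8} and {q3}.
On input b, block {q0,q4,q7,q8} splits into {q0,q4,q7} and {q8}.
Refine {q1,q2,q5} on symbol a: members go to different blocks, giving {q1,q2} and {q5}.
The partition is now stable with 5 blocks: {q0,q4,q7} | {q1,q2} | {q3} | {q8} | {q5}.
The equivalence class containing q7 is {q0,q4,q7}, of size 3.

3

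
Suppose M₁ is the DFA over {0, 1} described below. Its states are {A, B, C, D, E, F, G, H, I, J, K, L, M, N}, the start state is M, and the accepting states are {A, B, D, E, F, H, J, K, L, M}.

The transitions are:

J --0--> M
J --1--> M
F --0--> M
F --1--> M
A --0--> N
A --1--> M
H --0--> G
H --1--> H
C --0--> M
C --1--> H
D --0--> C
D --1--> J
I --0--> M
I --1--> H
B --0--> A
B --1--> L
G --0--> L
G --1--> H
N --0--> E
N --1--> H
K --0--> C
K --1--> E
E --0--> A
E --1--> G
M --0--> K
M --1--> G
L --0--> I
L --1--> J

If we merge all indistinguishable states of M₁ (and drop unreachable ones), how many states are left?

7

First remove the unreachable states {B,D,F}; 11 states remain.
Initial partition by acceptance: {A,E,H,J,K,L,M} | {C,G,I,N}.
Refine {A,E,H,J,K,L,M} on symbol 0: members go to different blocks, giving {A,H,K,L} and {E,J,M}.
Split {A,H,K,L} by δ(·,1) → {A,K,L} and {H}.
Refine {C,G,I,N} on symbol 0: members go to different blocks, giving {C,I,N} and {G}.
Split {E,J,M} by δ(·,0) → {E,M} and {J}.
On input 1, block {A,K,L} splits into {A,K} and {L}.
No further refinement is possible. Final partition (7 blocks): {A,K} | {C,I,N} | {E,M} | {H} | {G} | {J} | {L}.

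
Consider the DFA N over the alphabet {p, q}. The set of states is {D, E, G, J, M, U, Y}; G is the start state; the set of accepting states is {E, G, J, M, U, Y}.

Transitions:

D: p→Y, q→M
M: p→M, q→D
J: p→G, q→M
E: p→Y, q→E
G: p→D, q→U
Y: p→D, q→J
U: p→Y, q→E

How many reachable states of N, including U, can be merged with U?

Every state is reachable, so we keep all 7.
Initial partition by acceptance: {E,G,J,M,U,Y} | {D}.
On input p, block {E,G,J,M,U,Y} splits into {E,J,M,U} and {G,Y}.
Split {E,J,M,U} by δ(·,p) → {E,J,U} and {M}.
Split {E,J,U} by δ(·,q) → {E,U} and {J}.
Refine {G,Y} on symbol q: members go to different blocks, giving {G} and {Y}.
No further refinement is possible. Final partition (6 blocks): {E,U} | {D} | {G} | {M} | {J} | {Y}.
State U belongs to the block {E,U}, which has 2 states.

2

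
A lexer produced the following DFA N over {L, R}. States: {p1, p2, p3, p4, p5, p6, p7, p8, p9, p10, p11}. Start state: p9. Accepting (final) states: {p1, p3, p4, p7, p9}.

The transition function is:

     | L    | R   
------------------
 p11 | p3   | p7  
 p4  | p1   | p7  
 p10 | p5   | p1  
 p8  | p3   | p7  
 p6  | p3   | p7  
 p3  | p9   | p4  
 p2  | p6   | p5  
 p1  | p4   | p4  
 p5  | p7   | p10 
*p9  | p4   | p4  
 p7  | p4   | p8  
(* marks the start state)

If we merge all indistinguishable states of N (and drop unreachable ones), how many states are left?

Reachable states from the start: {p1,p3,p4,p7,p8,p9}. Unreachable: {p2,p5,p6,p10,p11} — drop them.
P0 = {p1,p3,p4,p7,p9} | {p8}.
Refine {p1,p3,p4,p7,p9} on symbol R: members go to different blocks, giving {p1,p3,p4,p9} and {p7}.
Refine {p1,p3,p4,p9} on symbol R: members go to different blocks, giving {p1,p3,p9} and {p4}.
Split {p1,p3,p9} by δ(·,L) → {p1,p9} and {p3}.
The partition is now stable with 5 blocks: {p1,p9} | {p8} | {p7} | {p4} | {p3}.

5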